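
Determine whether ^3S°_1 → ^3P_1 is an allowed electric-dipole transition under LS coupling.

Reading off the term symbols: S 1→1, L 0→1, J 1→1, parity odd→even.
ΔS = 0: S: 1 → 1 — ok.
ΔL = 0, ±1 (not L=0↔0): L: 0 → 1, ΔL = +1 — ok.
Parity must change: odd → even — ok.
ΔJ = 0, ±1 (not J=0↔0): J: 1 → 1, ΔJ = +0 — ok.
All four E1 rules are satisfied.

allowed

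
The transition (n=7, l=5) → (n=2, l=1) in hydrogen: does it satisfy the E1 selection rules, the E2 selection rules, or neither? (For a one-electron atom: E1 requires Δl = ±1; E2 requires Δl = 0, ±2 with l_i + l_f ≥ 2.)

neither

Δl = 1 − 5 = -4; l_i + l_f = 6.
E1 (Δl = ±1): not satisfied.
E2 (Δl = 0,±2, l_i+l_f ≥ 2): not satisfied.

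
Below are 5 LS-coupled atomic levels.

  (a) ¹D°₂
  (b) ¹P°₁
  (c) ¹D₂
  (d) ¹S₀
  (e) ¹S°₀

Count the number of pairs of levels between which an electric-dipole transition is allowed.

3

(a)–(b): forbidden (parity).
(a)–(c): allowed.
(a)–(d): forbidden (ΔL, ΔJ).
(a)–(e): forbidden (parity, ΔL, ΔJ).
(b)–(c): allowed.
(b)–(d): allowed.
(b)–(e): forbidden (parity).
(c)–(d): forbidden (parity, ΔL, ΔJ).
(c)–(e): forbidden (ΔL, ΔJ).
(d)–(e): forbidden (ΔL, ΔJ).
Allowed pairs: 3 of 10.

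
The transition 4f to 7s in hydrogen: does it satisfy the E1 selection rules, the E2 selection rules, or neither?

Δl = 0 − 3 = -3; l_i + l_f = 3.
E1 (Δl = ±1): not satisfied.
E2 (Δl = 0,±2, l_i+l_f ≥ 2): not satisfied.

neither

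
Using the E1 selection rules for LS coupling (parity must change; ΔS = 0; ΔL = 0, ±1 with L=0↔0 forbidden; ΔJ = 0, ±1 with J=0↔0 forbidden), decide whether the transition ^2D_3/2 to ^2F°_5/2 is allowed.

allowed

Initial level: S=1/2, L=2, J=3/2, parity even. Final level: S=1/2, L=3, J=5/2, parity odd.
Parity must change: even → odd — passes.
ΔS = 0: S: 1/2 → 1/2 — passes.
ΔL = 0, ±1 (not L=0↔0): L: 2 → 3, ΔL = +1 — passes.
ΔJ = 0, ±1 (not J=0↔0): J: 3/2 → 5/2, ΔJ = +1 — passes.
All four E1 rules are satisfied.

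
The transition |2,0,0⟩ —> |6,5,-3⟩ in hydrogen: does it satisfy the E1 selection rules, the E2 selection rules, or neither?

Δl = 5 − 0 = +5; l_i + l_f = 5.
Δm_l = -3.
E1 (Δl = ±1, |Δm_l| ≤ 1): not satisfied.
E2 (Δl = 0,±2, l_i+l_f ≥ 2, |Δm_l| ≤ 2): not satisfied.

neither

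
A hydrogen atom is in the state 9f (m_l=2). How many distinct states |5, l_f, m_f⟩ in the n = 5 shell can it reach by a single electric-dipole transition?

5

E1 requires Δl = ±1, so l_f ∈ {2, 4}; with 0 ≤ l_f ≤ n_f−1 = 4, the allowed l_f values are {2, 4}.
For l_f = 2: m_f ∈ {m_i−1, m_i, m_i+1} ∩ [−2, 2] = {1, 2} → 2 states.
For l_f = 4: m_f ∈ {m_i−1, m_i, m_i+1} ∩ [−4, 4] = {1, 2, 3} → 3 states.
Total: 5.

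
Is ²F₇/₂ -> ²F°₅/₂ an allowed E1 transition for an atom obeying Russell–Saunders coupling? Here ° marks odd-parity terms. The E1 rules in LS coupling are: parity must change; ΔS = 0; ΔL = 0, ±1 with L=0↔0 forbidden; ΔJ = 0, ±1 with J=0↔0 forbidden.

Reading off the term symbols: S 1/2→1/2, L 3→3, J 7/2→5/2, parity even→odd.
Parity must change: even → odd — ✓.
ΔS = 0: S: 1/2 → 1/2 — ✓.
ΔL = 0, ±1 (not L=0↔0): L: 3 → 3, ΔL = +0 — ✓.
ΔJ = 0, ±1 (not J=0↔0): J: 7/2 → 5/2, ΔJ = -1 — ✓.
All four E1 rules are satisfied.

allowed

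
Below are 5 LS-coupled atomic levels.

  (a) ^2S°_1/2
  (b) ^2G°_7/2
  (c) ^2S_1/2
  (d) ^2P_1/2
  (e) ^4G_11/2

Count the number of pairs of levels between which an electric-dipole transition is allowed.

(a)–(b): forbidden (parity, ΔL, ΔJ).
(a)–(c): forbidden (ΔL).
(a)–(d): allowed.
(a)–(e): forbidden (ΔS, ΔL, ΔJ).
(b)–(c): forbidden (ΔL, ΔJ).
(b)–(d): forbidden (ΔL, ΔJ).
(b)–(e): forbidden (ΔS, ΔJ).
(c)–(d): forbidden (parity).
(c)–(e): forbidden (parity, ΔS, ΔL, ΔJ).
(d)–(e): forbidden (parity, ΔS, ΔL, ΔJ).
Allowed pairs: 1 of 10.

1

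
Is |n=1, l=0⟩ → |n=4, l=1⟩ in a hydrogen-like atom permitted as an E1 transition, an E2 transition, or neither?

Δl = 1 − 0 = +1; l_i + l_f = 1.
E1 (Δl = ±1): satisfied.
E2 (Δl = 0,±2, l_i+l_f ≥ 2): not satisfied.

E1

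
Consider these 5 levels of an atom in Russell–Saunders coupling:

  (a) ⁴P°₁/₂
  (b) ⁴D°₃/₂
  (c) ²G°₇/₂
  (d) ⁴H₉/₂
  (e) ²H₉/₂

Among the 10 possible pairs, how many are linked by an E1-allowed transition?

1

(a)–(b): forbidden (parity).
(a)–(c): forbidden (parity, ΔS, ΔL, ΔJ).
(a)–(d): forbidden (ΔL, ΔJ).
(a)–(e): forbidden (ΔS, ΔL, ΔJ).
(b)–(c): forbidden (parity, ΔS, ΔL, ΔJ).
(b)–(d): forbidden (ΔL, ΔJ).
(b)–(e): forbidden (ΔS, ΔL, ΔJ).
(c)–(d): forbidden (ΔS).
(c)–(e): allowed.
(d)–(e): forbidden (parity, ΔS).
Allowed pairs: 1 of 10.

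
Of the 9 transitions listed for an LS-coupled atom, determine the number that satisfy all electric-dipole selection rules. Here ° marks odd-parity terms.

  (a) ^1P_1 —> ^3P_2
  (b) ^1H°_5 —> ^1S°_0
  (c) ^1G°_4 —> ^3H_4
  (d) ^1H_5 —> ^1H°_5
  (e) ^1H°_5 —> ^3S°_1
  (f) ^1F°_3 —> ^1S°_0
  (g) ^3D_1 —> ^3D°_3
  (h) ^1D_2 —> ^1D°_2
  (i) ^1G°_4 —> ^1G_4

3

(a) forbidden (parity, ΔS fail)
(b) forbidden (parity, ΔL, ΔJ fail)
(c) forbidden (ΔS fails)
(d) allowed
(e) forbidden (parity, ΔS, ΔL, ΔJ fail)
(f) forbidden (parity, ΔL, ΔJ fail)
(g) forbidden (ΔJ fails)
(h) allowed
(i) allowed
Total allowed: 3 of 9.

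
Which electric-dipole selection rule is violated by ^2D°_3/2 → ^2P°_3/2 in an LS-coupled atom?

parity

Initial level: S=1/2, L=2, J=3/2, parity odd. Final level: S=1/2, L=1, J=3/2, parity odd.
ΔS = 0: S: 1/2 → 1/2 — ✓.
ΔL = 0, ±1 (not L=0↔0): L: 2 → 1, ΔL = -1 — ✓.
ΔJ = 0, ±1 (not J=0↔0): J: 3/2 → 3/2, ΔJ = +0 — ✓.
Parity must change: odd → odd — ✗.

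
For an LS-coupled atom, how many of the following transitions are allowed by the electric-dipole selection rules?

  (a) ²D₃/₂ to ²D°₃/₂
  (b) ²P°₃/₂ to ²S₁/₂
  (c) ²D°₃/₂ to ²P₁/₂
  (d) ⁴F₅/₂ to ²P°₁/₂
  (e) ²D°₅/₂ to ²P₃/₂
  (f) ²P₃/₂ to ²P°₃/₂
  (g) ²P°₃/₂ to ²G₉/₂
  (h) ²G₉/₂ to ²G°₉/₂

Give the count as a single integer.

6

(a) allowed
(b) allowed
(c) allowed
(d) forbidden (ΔS, ΔL, ΔJ fail)
(e) allowed
(f) allowed
(g) forbidden (ΔL, ΔJ fail)
(h) allowed
Total allowed: 6 of 8.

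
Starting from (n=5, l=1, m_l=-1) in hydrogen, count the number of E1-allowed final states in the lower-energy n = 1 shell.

1

E1 requires Δl = ±1, so l_f ∈ {0, 2}; with 0 ≤ l_f ≤ n_f−1 = 0, the allowed l_f values are {0}.
For l_f = 0: m_f ∈ {m_i−1, m_i, m_i+1} ∩ [−0, 0] = {0} → 1 state.
Total: 1.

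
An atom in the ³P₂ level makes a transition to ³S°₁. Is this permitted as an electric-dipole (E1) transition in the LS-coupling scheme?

Reading off the term symbols: S 1→1, L 1→0, J 2→1, parity even→odd.
ΔS = 0: S: 1 → 1 — ✓.
ΔL = 0, ±1 (not L=0↔0): L: 1 → 0, ΔL = -1 — ✓.
Parity must change: even → odd — ✓.
ΔJ = 0, ±1 (not J=0↔0): J: 2 → 1, ΔJ = -1 — ✓.
All four E1 rules are satisfied.

allowed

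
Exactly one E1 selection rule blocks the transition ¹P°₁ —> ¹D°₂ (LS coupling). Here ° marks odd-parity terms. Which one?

Reading off the term symbols: S 0→0, L 1→2, J 1→2, parity odd→odd.
Parity must change: odd → odd — ✗.
ΔS = 0: S: 0 → 0 — ✓.
ΔL = 0, ±1 (not L=0↔0): L: 1 → 2, ΔL = +1 — ✓.
ΔJ = 0, ±1 (not J=0↔0): J: 1 → 2, ΔJ = +1 — ✓.

parity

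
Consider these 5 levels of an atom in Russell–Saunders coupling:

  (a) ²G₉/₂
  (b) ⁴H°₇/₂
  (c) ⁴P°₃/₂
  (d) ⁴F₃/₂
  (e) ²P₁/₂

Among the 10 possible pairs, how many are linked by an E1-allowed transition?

0

(a)–(b): forbidden (ΔS).
(a)–(c): forbidden (ΔS, ΔL, ΔJ).
(a)–(d): forbidden (parity, ΔS, ΔJ).
(a)–(e): forbidden (parity, ΔL, ΔJ).
(b)–(c): forbidden (parity, ΔL, ΔJ).
(b)–(d): forbidden (ΔL, ΔJ).
(b)–(e): forbidden (ΔS, ΔL, ΔJ).
(c)–(d): forbidden (ΔL).
(c)–(e): forbidden (ΔS).
(d)–(e): forbidden (parity, ΔS, ΔL).
Allowed pairs: 0 of 10.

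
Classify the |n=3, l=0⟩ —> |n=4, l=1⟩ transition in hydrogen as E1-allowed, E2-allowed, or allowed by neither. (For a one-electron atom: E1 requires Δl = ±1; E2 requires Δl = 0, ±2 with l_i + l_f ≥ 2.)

Δl = 1 − 0 = +1; l_i + l_f = 1.
E1 (Δl = ±1): satisfied.
E2 (Δl = 0,±2, l_i+l_f ≥ 2): not satisfied.

E1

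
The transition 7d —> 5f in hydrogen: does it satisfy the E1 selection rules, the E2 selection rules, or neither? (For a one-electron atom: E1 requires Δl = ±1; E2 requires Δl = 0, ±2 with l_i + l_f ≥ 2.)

E1

Δl = 3 − 2 = +1; l_i + l_f = 5.
E1 (Δl = ±1): satisfied.
E2 (Δl = 0,±2, l_i+l_f ≥ 2): not satisfied.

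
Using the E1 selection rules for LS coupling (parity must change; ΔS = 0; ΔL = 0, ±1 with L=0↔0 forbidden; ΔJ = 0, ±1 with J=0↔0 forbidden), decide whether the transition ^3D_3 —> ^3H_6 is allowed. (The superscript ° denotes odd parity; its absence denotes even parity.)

ΔJ = 0, ±1 (not J=0↔0): J: 3 → 6, ΔJ = +3 — violated.
ΔL = 0, ±1 (not L=0↔0): L: 2 → 5, ΔL = +3 — violated.
Parity must change: even → even — violated.
ΔS = 0: S: 1 → 1 — satisfied.
Rule(s) violated: parity, ΔL, ΔJ.

forbidden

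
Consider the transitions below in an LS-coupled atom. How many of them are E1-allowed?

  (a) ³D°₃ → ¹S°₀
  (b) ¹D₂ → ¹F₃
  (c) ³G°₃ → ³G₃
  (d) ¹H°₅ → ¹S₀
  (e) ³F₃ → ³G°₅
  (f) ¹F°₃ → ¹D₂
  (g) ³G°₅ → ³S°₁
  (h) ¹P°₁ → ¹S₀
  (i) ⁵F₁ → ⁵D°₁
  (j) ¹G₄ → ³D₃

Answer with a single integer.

(a) forbidden (parity, ΔS, ΔL, ΔJ fail)
(b) forbidden (parity fails)
(c) allowed
(d) forbidden (ΔL, ΔJ fail)
(e) forbidden (ΔJ fails)
(f) allowed
(g) forbidden (parity, ΔL, ΔJ fail)
(h) allowed
(i) allowed
(j) forbidden (parity, ΔS, ΔL fail)
Total allowed: 4 of 10.

4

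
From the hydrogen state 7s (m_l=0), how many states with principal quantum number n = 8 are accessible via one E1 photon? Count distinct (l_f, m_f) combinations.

E1 requires Δl = ±1, so l_f ∈ {-1, 1}; with 0 ≤ l_f ≤ n_f−1 = 7, the allowed l_f values are {1}.
For l_f = 1: m_f ∈ {m_i−1, m_i, m_i+1} ∩ [−1, 1] = {-1, 0, 1} → 3 states.
Total: 3.

3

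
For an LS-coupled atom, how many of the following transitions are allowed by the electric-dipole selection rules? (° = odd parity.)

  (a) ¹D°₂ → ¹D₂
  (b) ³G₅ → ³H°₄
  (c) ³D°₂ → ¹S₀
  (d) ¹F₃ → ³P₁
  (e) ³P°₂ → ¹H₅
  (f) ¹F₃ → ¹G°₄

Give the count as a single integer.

3

(a) allowed
(b) allowed
(c) forbidden (ΔS, ΔL, ΔJ fail)
(d) forbidden (parity, ΔS, ΔL, ΔJ fail)
(e) forbidden (ΔS, ΔL, ΔJ fail)
(f) allowed
Total allowed: 3 of 6.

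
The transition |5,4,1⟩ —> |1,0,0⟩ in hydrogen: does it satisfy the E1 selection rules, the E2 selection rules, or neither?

Δl = 0 − 4 = -4; l_i + l_f = 4.
Δm_l = -1.
E1 (Δl = ±1, |Δm_l| ≤ 1): not satisfied.
E2 (Δl = 0,±2, l_i+l_f ≥ 2, |Δm_l| ≤ 2): not satisfied.

neither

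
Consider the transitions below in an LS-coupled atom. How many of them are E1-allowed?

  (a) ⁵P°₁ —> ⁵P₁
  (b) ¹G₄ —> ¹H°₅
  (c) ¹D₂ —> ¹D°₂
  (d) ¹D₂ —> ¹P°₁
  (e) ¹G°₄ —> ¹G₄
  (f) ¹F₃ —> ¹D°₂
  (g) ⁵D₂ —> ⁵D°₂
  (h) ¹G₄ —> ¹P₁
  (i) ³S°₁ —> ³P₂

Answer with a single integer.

8

(a) allowed
(b) allowed
(c) allowed
(d) allowed
(e) allowed
(f) allowed
(g) allowed
(h) forbidden (parity, ΔL, ΔJ fail)
(i) allowed
Total allowed: 8 of 9.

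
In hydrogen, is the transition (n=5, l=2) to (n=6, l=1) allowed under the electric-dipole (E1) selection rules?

allowed

Δl = 1 − 2 = -1; the E1 rule Δl = ±1 is satisfied.
All E1 selection rules are satisfied.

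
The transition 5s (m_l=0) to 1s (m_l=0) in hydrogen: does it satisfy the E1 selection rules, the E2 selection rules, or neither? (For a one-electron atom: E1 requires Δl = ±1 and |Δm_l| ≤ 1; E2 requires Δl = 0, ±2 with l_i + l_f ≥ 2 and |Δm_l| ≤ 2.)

neither

Δl = 0 − 0 = +0; l_i + l_f = 0.
Δm_l = +0.
E1 (Δl = ±1, |Δm_l| ≤ 1): not satisfied.
E2 (Δl = 0,±2, l_i+l_f ≥ 2, |Δm_l| ≤ 2): not satisfied.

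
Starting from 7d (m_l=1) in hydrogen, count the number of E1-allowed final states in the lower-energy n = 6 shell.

5

E1 requires Δl = ±1, so l_f ∈ {1, 3}; with 0 ≤ l_f ≤ n_f−1 = 5, the allowed l_f values are {1, 3}.
For l_f = 1: m_f ∈ {m_i−1, m_i, m_i+1} ∩ [−1, 1] = {0, 1} → 2 states.
For l_f = 3: m_f ∈ {m_i−1, m_i, m_i+1} ∩ [−3, 3] = {0, 1, 2} → 3 states.
Total: 5.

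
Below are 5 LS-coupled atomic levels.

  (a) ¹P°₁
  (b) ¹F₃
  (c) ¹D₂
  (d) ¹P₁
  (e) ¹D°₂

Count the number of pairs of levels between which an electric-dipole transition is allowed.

(a)–(b): forbidden (ΔL, ΔJ).
(a)–(c): allowed.
(a)–(d): allowed.
(a)–(e): forbidden (parity).
(b)–(c): forbidden (parity).
(b)–(d): forbidden (parity, ΔL, ΔJ).
(b)–(e): allowed.
(c)–(d): forbidden (parity).
(c)–(e): allowed.
(d)–(e): allowed.
Allowed pairs: 5 of 10.

5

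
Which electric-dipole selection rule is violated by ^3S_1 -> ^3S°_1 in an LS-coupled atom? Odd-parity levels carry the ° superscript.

Reading off the term symbols: S 1→1, L 0→0, J 1→1, parity even→odd.
Parity must change: even → odd — satisfied.
ΔS = 0: S: 1 → 1 — satisfied.
ΔL = 0, ±1 (not L=0↔0): L: 0 → 0, ΔL = +0 — violated.
ΔJ = 0, ±1 (not J=0↔0): J: 1 → 1, ΔJ = +0 — satisfied.

the L=0 ↔ L=0 exclusion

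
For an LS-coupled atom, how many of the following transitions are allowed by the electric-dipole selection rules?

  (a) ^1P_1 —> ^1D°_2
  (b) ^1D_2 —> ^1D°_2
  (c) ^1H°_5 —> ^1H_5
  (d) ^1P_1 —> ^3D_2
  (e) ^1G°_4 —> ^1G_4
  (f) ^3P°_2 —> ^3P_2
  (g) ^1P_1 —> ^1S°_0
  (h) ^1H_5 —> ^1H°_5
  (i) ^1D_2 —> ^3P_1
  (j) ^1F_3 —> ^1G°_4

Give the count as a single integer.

8

(a) allowed
(b) allowed
(c) allowed
(d) forbidden (parity, ΔS fail)
(e) allowed
(f) allowed
(g) allowed
(h) allowed
(i) forbidden (parity, ΔS fail)
(j) allowed
Total allowed: 8 of 10.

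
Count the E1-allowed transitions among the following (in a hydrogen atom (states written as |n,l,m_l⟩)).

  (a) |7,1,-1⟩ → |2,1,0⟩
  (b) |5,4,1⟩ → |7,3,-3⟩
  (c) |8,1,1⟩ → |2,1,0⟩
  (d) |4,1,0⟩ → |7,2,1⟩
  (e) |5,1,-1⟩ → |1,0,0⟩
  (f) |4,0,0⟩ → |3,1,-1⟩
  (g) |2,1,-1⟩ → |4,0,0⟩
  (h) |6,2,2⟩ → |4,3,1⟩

(a) forbidden — Δl = +0 (E1 requires Δl = ±1)
(b) forbidden — Δm_l = -4 (E1 requires Δm_l = 0, ±1)
(c) forbidden — Δl = +0 (E1 requires Δl = ±1)
(d) allowed
(e) allowed
(f) allowed
(g) allowed
(h) allowed
Total allowed: 5 of 8.

5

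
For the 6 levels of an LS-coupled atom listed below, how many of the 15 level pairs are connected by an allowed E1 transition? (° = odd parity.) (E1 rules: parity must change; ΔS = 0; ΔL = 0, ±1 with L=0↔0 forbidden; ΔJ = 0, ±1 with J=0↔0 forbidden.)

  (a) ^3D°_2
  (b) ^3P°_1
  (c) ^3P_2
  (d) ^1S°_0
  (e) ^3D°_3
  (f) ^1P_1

4

(a)–(b): forbidden (parity).
(a)–(c): allowed.
(a)–(d): forbidden (parity, ΔS, ΔL, ΔJ).
(a)–(e): forbidden (parity).
(a)–(f): forbidden (ΔS).
(b)–(c): allowed.
(b)–(d): forbidden (parity, ΔS).
(b)–(e): forbidden (parity, ΔJ).
(b)–(f): forbidden (ΔS).
(c)–(d): forbidden (ΔS, ΔJ).
(c)–(e): allowed.
(c)–(f): forbidden (parity, ΔS).
(d)–(e): forbidden (parity, ΔS, ΔL, ΔJ).
(d)–(f): allowed.
(e)–(f): forbidden (ΔS, ΔJ).
Allowed pairs: 4 of 15.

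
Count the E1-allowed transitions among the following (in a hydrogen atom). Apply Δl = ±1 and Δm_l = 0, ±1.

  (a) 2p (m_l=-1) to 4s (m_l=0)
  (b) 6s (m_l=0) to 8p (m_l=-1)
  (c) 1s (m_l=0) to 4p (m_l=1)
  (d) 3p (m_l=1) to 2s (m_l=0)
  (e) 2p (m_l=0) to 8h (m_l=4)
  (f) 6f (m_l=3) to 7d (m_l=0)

4

(a) allowed
(b) allowed
(c) allowed
(d) allowed
(e) forbidden — Δl = +4 (E1 requires Δl = ±1); Δm_l = +4 (E1 requires Δm_l = 0, ±1)
(f) forbidden — Δm_l = -3 (E1 requires Δm_l = 0, ±1)
Total allowed: 4 of 6.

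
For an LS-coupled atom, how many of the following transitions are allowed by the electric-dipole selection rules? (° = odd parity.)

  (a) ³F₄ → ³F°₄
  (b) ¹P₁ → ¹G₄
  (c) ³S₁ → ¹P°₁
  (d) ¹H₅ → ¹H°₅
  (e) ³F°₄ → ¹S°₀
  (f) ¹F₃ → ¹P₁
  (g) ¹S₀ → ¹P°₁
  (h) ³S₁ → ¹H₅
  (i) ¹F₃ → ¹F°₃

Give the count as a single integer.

(a) allowed
(b) forbidden (parity, ΔL, ΔJ fail)
(c) forbidden (ΔS fails)
(d) allowed
(e) forbidden (parity, ΔS, ΔL, ΔJ fail)
(f) forbidden (parity, ΔL, ΔJ fail)
(g) allowed
(h) forbidden (parity, ΔS, ΔL, ΔJ fail)
(i) allowed
Total allowed: 4 of 9.

4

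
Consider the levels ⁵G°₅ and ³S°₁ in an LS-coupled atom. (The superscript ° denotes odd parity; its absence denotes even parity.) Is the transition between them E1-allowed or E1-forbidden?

forbidden

Initial level: S=2, L=4, J=5, parity odd. Final level: S=1, L=0, J=1, parity odd.
Parity must change: odd → odd — fails.
ΔS = 0: S: 2 → 1 — fails.
ΔL = 0, ±1 (not L=0↔0): L: 4 → 0, ΔL = -4 — fails.
ΔJ = 0, ±1 (not J=0↔0): J: 5 → 1, ΔJ = -4 — fails.
Rule(s) violated: parity, ΔS, ΔL, ΔJ.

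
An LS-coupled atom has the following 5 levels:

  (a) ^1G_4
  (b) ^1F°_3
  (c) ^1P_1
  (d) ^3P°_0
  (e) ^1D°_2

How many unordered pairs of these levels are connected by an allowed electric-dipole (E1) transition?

2

(a)–(b): allowed.
(a)–(c): forbidden (parity, ΔL, ΔJ).
(a)–(d): forbidden (ΔS, ΔL, ΔJ).
(a)–(e): forbidden (ΔL, ΔJ).
(b)–(c): forbidden (ΔL, ΔJ).
(b)–(d): forbidden (parity, ΔS, ΔL, ΔJ).
(b)–(e): forbidden (parity).
(c)–(d): forbidden (ΔS).
(c)–(e): allowed.
(d)–(e): forbidden (parity, ΔS, ΔJ).
Allowed pairs: 2 of 10.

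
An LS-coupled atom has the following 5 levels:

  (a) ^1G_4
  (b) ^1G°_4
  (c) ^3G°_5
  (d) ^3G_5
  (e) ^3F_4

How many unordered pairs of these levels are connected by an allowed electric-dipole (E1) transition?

(a)–(b): allowed.
(a)–(c): forbidden (ΔS).
(a)–(d): forbidden (parity, ΔS).
(a)–(e): forbidden (parity, ΔS).
(b)–(c): forbidden (parity, ΔS).
(b)–(d): forbidden (ΔS).
(b)–(e): forbidden (ΔS).
(c)–(d): allowed.
(c)–(e): allowed.
(d)–(e): forbidden (parity).
Allowed pairs: 3 of 10.

3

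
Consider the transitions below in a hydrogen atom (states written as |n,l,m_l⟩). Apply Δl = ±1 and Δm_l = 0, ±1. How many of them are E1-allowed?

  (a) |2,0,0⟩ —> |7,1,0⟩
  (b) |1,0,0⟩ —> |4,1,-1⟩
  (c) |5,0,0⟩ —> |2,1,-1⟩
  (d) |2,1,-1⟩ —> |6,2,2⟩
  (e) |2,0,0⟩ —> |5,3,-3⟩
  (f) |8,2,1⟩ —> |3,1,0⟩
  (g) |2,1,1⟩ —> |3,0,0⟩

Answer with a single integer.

5

(a) allowed
(b) allowed
(c) allowed
(d) forbidden — Δm_l = +3 (E1 requires Δm_l = 0, ±1)
(e) forbidden — Δl = +3 (E1 requires Δl = ±1); Δm_l = -3 (E1 requires Δm_l = 0, ±1)
(f) allowed
(g) allowed
Total allowed: 5 of 7.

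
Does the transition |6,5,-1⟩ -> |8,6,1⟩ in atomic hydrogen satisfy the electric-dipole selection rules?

forbidden

l: 5 → 6 (Δl = +1). Δl = ±1 passes.
Δm_l = 1 − (-1) = +2. E1 requires Δm_l = 0, ±1: fails.
The transition is electric-dipole forbidden.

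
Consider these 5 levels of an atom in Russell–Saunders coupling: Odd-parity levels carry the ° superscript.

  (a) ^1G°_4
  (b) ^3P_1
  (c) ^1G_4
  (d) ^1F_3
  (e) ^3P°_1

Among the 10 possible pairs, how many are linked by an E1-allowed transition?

(a)–(b): forbidden (ΔS, ΔL, ΔJ).
(a)–(c): allowed.
(a)–(d): allowed.
(a)–(e): forbidden (parity, ΔS, ΔL, ΔJ).
(b)–(c): forbidden (parity, ΔS, ΔL, ΔJ).
(b)–(d): forbidden (parity, ΔS, ΔL, ΔJ).
(b)–(e): allowed.
(c)–(d): forbidden (parity).
(c)–(e): forbidden (ΔS, ΔL, ΔJ).
(d)–(e): forbidden (ΔS, ΔL, ΔJ).
Allowed pairs: 3 of 10.

3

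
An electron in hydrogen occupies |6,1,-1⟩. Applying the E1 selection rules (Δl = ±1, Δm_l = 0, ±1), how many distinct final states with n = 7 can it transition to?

E1 requires Δl = ±1, so l_f ∈ {0, 2}; with 0 ≤ l_f ≤ n_f−1 = 6, the allowed l_f values are {0, 2}.
For l_f = 0: m_f ∈ {m_i−1, m_i, m_i+1} ∩ [−0, 0] = {0} → 1 state.
For l_f = 2: m_f ∈ {m_i−1, m_i, m_i+1} ∩ [−2, 2] = {-2, -1, 0} → 3 states.
Total: 4.

4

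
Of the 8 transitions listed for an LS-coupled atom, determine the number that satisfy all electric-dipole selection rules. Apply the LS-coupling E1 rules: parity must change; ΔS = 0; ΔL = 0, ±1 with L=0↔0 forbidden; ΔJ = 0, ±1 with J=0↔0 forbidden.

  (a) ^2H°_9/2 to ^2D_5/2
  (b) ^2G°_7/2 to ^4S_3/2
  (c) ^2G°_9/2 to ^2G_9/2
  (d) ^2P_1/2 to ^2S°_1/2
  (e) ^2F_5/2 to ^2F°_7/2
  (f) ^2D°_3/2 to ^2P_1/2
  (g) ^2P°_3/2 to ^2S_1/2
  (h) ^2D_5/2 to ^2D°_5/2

6

(a) forbidden (ΔL, ΔJ fail)
(b) forbidden (ΔS, ΔL, ΔJ fail)
(c) allowed
(d) allowed
(e) allowed
(f) allowed
(g) allowed
(h) allowed
Total allowed: 6 of 8.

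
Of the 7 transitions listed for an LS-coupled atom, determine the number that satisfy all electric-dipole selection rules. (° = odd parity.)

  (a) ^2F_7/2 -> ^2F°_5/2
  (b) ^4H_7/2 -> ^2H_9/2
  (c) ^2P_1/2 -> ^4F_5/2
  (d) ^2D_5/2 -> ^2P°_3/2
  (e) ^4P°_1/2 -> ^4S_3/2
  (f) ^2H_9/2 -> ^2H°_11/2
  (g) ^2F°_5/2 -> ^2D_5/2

5

(a) allowed
(b) forbidden (parity, ΔS fail)
(c) forbidden (parity, ΔS, ΔL, ΔJ fail)
(d) allowed
(e) allowed
(f) allowed
(g) allowed
Total allowed: 5 of 7.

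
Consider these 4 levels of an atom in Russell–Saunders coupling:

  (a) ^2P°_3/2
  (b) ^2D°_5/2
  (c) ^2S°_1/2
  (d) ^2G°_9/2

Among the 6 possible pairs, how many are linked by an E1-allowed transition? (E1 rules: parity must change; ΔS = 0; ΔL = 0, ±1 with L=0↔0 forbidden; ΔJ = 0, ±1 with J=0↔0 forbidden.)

(a)–(b): forbidden (parity).
(a)–(c): forbidden (parity).
(a)–(d): forbidden (parity, ΔL, ΔJ).
(b)–(c): forbidden (parity, ΔL, ΔJ).
(b)–(d): forbidden (parity, ΔL, ΔJ).
(c)–(d): forbidden (parity, ΔL, ΔJ).
Allowed pairs: 0 of 6.

0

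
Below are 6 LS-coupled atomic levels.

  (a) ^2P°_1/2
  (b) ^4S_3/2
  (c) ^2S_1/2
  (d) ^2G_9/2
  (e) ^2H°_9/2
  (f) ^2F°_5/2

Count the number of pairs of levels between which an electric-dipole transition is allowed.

2

(a)–(b): forbidden (ΔS).
(a)–(c): allowed.
(a)–(d): forbidden (ΔL, ΔJ).
(a)–(e): forbidden (parity, ΔL, ΔJ).
(a)–(f): forbidden (parity, ΔL, ΔJ).
(b)–(c): forbidden (parity, ΔS, ΔL).
(b)–(d): forbidden (parity, ΔS, ΔL, ΔJ).
(b)–(e): forbidden (ΔS, ΔL, ΔJ).
(b)–(f): forbidden (ΔS, ΔL).
(c)–(d): forbidden (parity, ΔL, ΔJ).
(c)–(e): forbidden (ΔL, ΔJ).
(c)–(f): forbidden (ΔL, ΔJ).
(d)–(e): allowed.
(d)–(f): forbidden (ΔJ).
(e)–(f): forbidden (parity, ΔL, ΔJ).
Allowed pairs: 2 of 15.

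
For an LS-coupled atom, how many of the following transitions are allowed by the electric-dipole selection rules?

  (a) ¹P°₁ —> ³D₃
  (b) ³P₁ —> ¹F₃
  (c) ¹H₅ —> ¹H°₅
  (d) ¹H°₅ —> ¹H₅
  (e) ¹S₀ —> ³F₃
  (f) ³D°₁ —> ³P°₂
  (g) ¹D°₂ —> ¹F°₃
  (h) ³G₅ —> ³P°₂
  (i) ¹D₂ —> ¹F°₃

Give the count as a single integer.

(a) forbidden (ΔS, ΔJ fail)
(b) forbidden (parity, ΔS, ΔL, ΔJ fail)
(c) allowed
(d) allowed
(e) forbidden (parity, ΔS, ΔL, ΔJ fail)
(f) forbidden (parity fails)
(g) forbidden (parity fails)
(h) forbidden (ΔL, ΔJ fail)
(i) allowed
Total allowed: 3 of 9.

3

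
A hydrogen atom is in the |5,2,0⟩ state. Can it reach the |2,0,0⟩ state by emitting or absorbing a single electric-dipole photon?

Initial l = 2, final l = 0, so Δl = -2. E1 requires Δl = ±1: fails.
m_l: 0 → 0 (Δm_l = +0). |Δm_l| ≤ 1 ok.
The transition is electric-dipole forbidden.

forbidden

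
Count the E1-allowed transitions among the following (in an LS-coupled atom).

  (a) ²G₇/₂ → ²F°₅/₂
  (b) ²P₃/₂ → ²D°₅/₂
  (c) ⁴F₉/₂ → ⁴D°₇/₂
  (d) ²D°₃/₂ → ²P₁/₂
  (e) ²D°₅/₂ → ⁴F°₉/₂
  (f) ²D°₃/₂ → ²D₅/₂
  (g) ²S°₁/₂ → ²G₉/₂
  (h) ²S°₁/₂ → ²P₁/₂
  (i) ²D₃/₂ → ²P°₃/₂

7

(a) allowed
(b) allowed
(c) allowed
(d) allowed
(e) forbidden (parity, ΔS, ΔJ fail)
(f) allowed
(g) forbidden (ΔL, ΔJ fail)
(h) allowed
(i) allowed
Total allowed: 7 of 9.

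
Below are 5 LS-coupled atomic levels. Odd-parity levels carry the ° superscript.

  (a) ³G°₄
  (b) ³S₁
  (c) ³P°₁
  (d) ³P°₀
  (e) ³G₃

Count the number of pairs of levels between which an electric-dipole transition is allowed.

(a)–(b): forbidden (ΔL, ΔJ).
(a)–(c): forbidden (parity, ΔL, ΔJ).
(a)–(d): forbidden (parity, ΔL, ΔJ).
(a)–(e): allowed.
(b)–(c): allowed.
(b)–(d): allowed.
(b)–(e): forbidden (parity, ΔL, ΔJ).
(c)–(d): forbidden (parity).
(c)–(e): forbidden (ΔL, ΔJ).
(d)–(e): forbidden (ΔL, ΔJ).
Allowed pairs: 3 of 10.

3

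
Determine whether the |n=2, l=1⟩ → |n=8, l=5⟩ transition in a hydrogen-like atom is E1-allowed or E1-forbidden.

forbidden

Δl = 5 − 1 = +4; the E1 rule Δl = ±1 is fails.
The transition is electric-dipole forbidden.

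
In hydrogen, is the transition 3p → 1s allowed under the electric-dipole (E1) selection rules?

allowed

Initial l = 1, final l = 0, so Δl = -1. E1 requires Δl = ±1: ok.
All E1 selection rules are satisfied.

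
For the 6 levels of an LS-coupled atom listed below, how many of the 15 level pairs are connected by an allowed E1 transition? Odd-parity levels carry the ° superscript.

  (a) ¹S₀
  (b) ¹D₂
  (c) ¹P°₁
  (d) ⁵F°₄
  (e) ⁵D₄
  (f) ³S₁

(a)–(b): forbidden (parity, ΔL, ΔJ).
(a)–(c): allowed.
(a)–(d): forbidden (ΔS, ΔL, ΔJ).
(a)–(e): forbidden (parity, ΔS, ΔL, ΔJ).
(a)–(f): forbidden (parity, ΔS, ΔL).
(b)–(c): allowed.
(b)–(d): forbidden (ΔS, ΔJ).
(b)–(e): forbidden (parity, ΔS, ΔJ).
(b)–(f): forbidden (parity, ΔS, ΔL).
(c)–(d): forbidden (parity, ΔS, ΔL, ΔJ).
(c)–(e): forbidden (ΔS, ΔJ).
(c)–(f): forbidden (ΔS).
(d)–(e): allowed.
(d)–(f): forbidden (ΔS, ΔL, ΔJ).
(e)–(f): forbidden (parity, ΔS, ΔL, ΔJ).
Allowed pairs: 3 of 15.

3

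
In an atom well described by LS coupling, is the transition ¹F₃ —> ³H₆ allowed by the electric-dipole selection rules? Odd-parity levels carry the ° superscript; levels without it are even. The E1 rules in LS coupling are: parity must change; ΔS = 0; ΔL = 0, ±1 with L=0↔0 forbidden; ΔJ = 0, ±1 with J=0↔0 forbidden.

forbidden

Reading off the term symbols: S 0→1, L 3→5, J 3→6, parity even→even.
ΔS = 0: S: 0 → 1 — ✗.
Parity must change: even → even — ✗.
ΔJ = 0, ±1 (not J=0↔0): J: 3 → 6, ΔJ = +3 — ✗.
ΔL = 0, ±1 (not L=0↔0): L: 3 → 5, ΔL = +2 — ✗.
Rule(s) violated: parity, ΔS, ΔL, ΔJ.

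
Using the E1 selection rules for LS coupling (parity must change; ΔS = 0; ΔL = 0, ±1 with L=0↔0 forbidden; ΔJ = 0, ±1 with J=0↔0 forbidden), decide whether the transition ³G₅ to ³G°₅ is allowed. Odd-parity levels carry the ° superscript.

allowed

Parity must change: even → odd — passes.
ΔS = 0: S: 1 → 1 — passes.
ΔL = 0, ±1 (not L=0↔0): L: 4 → 4, ΔL = +0 — passes.
ΔJ = 0, ±1 (not J=0↔0): J: 5 → 5, ΔJ = +0 — passes.
All four E1 rules are satisfied.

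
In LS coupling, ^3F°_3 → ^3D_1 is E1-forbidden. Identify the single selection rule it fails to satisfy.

the ΔJ = 0, ±1 rule

Parity must change: odd → even — satisfied.
ΔS = 0: S: 1 → 1 — satisfied.
ΔL = 0, ±1 (not L=0↔0): L: 3 → 2, ΔL = -1 — satisfied.
ΔJ = 0, ±1 (not J=0↔0): J: 3 → 1, ΔJ = -2 — violated.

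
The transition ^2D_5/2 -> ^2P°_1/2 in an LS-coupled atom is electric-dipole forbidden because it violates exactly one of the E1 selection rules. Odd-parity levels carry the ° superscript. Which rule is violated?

the ΔJ = 0, ±1 rule

Parity must change: even → odd — passes.
ΔS = 0: S: 1/2 → 1/2 — passes.
ΔL = 0, ±1 (not L=0↔0): L: 2 → 1, ΔL = -1 — passes.
ΔJ = 0, ±1 (not J=0↔0): J: 5/2 → 1/2, ΔJ = -2 — fails.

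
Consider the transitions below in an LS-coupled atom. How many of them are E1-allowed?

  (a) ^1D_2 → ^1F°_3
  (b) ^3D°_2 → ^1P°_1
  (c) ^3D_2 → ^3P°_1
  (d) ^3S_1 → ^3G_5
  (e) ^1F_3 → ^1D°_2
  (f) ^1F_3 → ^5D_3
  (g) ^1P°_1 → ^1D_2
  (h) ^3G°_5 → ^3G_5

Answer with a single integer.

(a) allowed
(b) forbidden (parity, ΔS fail)
(c) allowed
(d) forbidden (parity, ΔL, ΔJ fail)
(e) allowed
(f) forbidden (parity, ΔS fail)
(g) allowed
(h) allowed
Total allowed: 5 of 8.

5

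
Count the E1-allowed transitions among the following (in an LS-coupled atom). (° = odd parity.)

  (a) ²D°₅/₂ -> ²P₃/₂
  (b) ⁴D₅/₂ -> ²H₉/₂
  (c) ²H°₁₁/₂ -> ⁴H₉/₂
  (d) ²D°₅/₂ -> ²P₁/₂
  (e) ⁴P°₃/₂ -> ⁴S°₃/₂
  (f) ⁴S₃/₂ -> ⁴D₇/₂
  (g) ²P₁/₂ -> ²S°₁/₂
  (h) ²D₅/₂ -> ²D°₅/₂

(a) allowed
(b) forbidden (parity, ΔS, ΔL, ΔJ fail)
(c) forbidden (ΔS fails)
(d) forbidden (ΔJ fails)
(e) forbidden (parity fails)
(f) forbidden (parity, ΔL, ΔJ fail)
(g) allowed
(h) allowed
Total allowed: 3 of 8.

3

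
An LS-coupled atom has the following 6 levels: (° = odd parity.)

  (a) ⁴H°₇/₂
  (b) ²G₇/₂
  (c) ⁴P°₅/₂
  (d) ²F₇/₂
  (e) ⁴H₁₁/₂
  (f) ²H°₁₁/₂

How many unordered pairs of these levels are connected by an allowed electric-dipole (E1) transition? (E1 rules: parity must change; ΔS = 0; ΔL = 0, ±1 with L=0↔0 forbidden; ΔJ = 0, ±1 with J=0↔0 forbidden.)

0

(a)–(b): forbidden (ΔS).
(a)–(c): forbidden (parity, ΔL).
(a)–(d): forbidden (ΔS, ΔL).
(a)–(e): forbidden (ΔJ).
(a)–(f): forbidden (parity, ΔS, ΔJ).
(b)–(c): forbidden (ΔS, ΔL).
(b)–(d): forbidden (parity).
(b)–(e): forbidden (parity, ΔS, ΔJ).
(b)–(f): forbidden (ΔJ).
(c)–(d): forbidden (ΔS, ΔL).
(c)–(e): forbidden (ΔL, ΔJ).
(c)–(f): forbidden (parity, ΔS, ΔL, ΔJ).
(d)–(e): forbidden (parity, ΔS, ΔL, ΔJ).
(d)–(f): forbidden (ΔL, ΔJ).
(e)–(f): forbidden (ΔS).
Allowed pairs: 0 of 15.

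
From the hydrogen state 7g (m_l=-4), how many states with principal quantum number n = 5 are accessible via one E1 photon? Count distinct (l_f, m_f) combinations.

1

E1 requires Δl = ±1, so l_f ∈ {3, 5}; with 0 ≤ l_f ≤ n_f−1 = 4, the allowed l_f values are {3}.
For l_f = 3: m_f ∈ {m_i−1, m_i, m_i+1} ∩ [−3, 3] = {-3} → 1 state.
Total: 1.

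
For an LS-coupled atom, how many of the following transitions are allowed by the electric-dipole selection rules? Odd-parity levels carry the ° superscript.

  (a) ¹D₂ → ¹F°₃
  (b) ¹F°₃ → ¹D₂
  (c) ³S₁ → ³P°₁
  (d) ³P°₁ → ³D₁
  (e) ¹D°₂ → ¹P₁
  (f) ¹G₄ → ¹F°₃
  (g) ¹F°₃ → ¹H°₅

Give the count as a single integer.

(a) allowed
(b) allowed
(c) allowed
(d) allowed
(e) allowed
(f) allowed
(g) forbidden (parity, ΔL, ΔJ fail)
Total allowed: 6 of 7.

6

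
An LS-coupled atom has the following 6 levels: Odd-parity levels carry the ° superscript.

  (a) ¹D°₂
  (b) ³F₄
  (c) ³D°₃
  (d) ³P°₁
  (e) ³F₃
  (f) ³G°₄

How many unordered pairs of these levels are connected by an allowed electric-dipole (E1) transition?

4

(a)–(b): forbidden (ΔS, ΔJ).
(a)–(c): forbidden (parity, ΔS).
(a)–(d): forbidden (parity, ΔS).
(a)–(e): forbidden (ΔS).
(a)–(f): forbidden (parity, ΔS, ΔL, ΔJ).
(b)–(c): allowed.
(b)–(d): forbidden (ΔL, ΔJ).
(b)–(e): forbidden (parity).
(b)–(f): allowed.
(c)–(d): forbidden (parity, ΔJ).
(c)–(e): allowed.
(c)–(f): forbidden (parity, ΔL).
(d)–(e): forbidden (ΔL, ΔJ).
(d)–(f): forbidden (parity, ΔL, ΔJ).
(e)–(f): allowed.
Allowed pairs: 4 of 15.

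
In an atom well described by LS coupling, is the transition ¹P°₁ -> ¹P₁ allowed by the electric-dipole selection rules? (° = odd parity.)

allowed

Reading off the term symbols: S 0→0, L 1→1, J 1→1, parity odd→even.
Parity must change: odd → even — ok.
ΔS = 0: S: 0 → 0 — ok.
ΔL = 0, ±1 (not L=0↔0): L: 1 → 1, ΔL = +0 — ok.
ΔJ = 0, ±1 (not J=0↔0): J: 1 → 1, ΔJ = +0 — ok.
All four E1 rules are satisfied.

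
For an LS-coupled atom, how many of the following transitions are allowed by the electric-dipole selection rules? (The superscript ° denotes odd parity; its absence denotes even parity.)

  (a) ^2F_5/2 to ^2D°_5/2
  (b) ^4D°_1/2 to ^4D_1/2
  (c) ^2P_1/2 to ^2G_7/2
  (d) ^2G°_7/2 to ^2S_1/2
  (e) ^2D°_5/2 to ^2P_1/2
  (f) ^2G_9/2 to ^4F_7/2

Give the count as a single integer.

(a) allowed
(b) allowed
(c) forbidden (parity, ΔL, ΔJ fail)
(d) forbidden (ΔL, ΔJ fail)
(e) forbidden (ΔJ fails)
(f) forbidden (parity, ΔS fail)
Total allowed: 2 of 6.

2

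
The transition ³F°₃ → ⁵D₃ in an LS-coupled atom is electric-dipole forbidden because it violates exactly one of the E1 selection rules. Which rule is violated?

Parity must change: odd → even — passes.
ΔS = 0: S: 1 → 2 — fails.
ΔL = 0, ±1 (not L=0↔0): L: 3 → 2, ΔL = -1 — passes.
ΔJ = 0, ±1 (not J=0↔0): J: 3 → 3, ΔJ = +0 — passes.

the ΔS = 0 rule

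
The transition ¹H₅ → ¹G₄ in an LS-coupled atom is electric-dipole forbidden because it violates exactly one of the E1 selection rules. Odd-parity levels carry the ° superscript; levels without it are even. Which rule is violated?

Reading off the term symbols: S 0→0, L 5→4, J 5→4, parity even→even.
ΔL = 0, ±1 (not L=0↔0): L: 5 → 4, ΔL = -1 — ✓.
ΔJ = 0, ±1 (not J=0↔0): J: 5 → 4, ΔJ = -1 — ✓.
ΔS = 0: S: 0 → 0 — ✓.
Parity must change: even → even — ✗.

parity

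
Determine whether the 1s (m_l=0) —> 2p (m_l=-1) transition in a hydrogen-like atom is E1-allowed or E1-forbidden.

l: 0 → 1 (Δl = +1). Δl = ±1 satisfied.
m_l: 0 → -1 (Δm_l = -1). |Δm_l| ≤ 1 satisfied.
All E1 selection rules are satisfied.

allowed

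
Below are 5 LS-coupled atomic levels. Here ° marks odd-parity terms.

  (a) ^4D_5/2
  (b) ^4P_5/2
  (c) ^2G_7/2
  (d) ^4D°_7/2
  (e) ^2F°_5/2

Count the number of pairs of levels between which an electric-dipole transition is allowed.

3

(a)–(b): forbidden (parity).
(a)–(c): forbidden (parity, ΔS, ΔL).
(a)–(d): allowed.
(a)–(e): forbidden (ΔS).
(b)–(c): forbidden (parity, ΔS, ΔL).
(b)–(d): allowed.
(b)–(e): forbidden (ΔS, ΔL).
(c)–(d): forbidden (ΔS, ΔL).
(c)–(e): allowed.
(d)–(e): forbidden (parity, ΔS).
Allowed pairs: 3 of 10.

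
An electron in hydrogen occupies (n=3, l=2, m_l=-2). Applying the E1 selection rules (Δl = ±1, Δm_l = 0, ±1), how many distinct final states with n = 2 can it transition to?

1

E1 requires Δl = ±1, so l_f ∈ {1, 3}; with 0 ≤ l_f ≤ n_f−1 = 1, the allowed l_f values are {1}.
For l_f = 1: m_f ∈ {m_i−1, m_i, m_i+1} ∩ [−1, 1] = {-1} → 1 state.
Total: 1.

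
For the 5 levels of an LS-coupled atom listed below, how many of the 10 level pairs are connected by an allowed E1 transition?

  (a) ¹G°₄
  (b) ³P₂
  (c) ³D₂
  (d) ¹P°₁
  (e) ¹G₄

1

(a)–(b): forbidden (ΔS, ΔL, ΔJ).
(a)–(c): forbidden (ΔS, ΔL, ΔJ).
(a)–(d): forbidden (parity, ΔL, ΔJ).
(a)–(e): allowed.
(b)–(c): forbidden (parity).
(b)–(d): forbidden (ΔS).
(b)–(e): forbidden (parity, ΔS, ΔL, ΔJ).
(c)–(d): forbidden (ΔS).
(c)–(e): forbidden (parity, ΔS, ΔL, ΔJ).
(d)–(e): forbidden (ΔL, ΔJ).
Allowed pairs: 1 of 10.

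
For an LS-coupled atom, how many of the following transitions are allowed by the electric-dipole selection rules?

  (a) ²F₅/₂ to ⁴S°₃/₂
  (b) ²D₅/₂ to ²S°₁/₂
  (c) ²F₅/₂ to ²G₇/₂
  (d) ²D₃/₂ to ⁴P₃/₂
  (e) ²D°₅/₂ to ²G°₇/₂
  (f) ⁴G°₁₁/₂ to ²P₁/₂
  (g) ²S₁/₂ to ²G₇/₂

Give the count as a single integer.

(a) forbidden (ΔS, ΔL fail)
(b) forbidden (ΔL, ΔJ fail)
(c) forbidden (parity fails)
(d) forbidden (parity, ΔS fail)
(e) forbidden (parity, ΔL fail)
(f) forbidden (ΔS, ΔL, ΔJ fail)
(g) forbidden (parity, ΔL, ΔJ fail)
Total allowed: 0 of 7.

0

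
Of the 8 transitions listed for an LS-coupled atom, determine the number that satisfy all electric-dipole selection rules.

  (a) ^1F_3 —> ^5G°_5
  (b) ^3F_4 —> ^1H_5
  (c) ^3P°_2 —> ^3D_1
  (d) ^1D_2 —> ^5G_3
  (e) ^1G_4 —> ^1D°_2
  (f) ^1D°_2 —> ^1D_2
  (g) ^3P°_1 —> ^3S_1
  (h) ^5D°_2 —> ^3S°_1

(a) forbidden (ΔS, ΔJ fail)
(b) forbidden (parity, ΔS, ΔL fail)
(c) allowed
(d) forbidden (parity, ΔS, ΔL fail)
(e) forbidden (ΔL, ΔJ fail)
(f) allowed
(g) allowed
(h) forbidden (parity, ΔS, ΔL fail)
Total allowed: 3 of 8.

3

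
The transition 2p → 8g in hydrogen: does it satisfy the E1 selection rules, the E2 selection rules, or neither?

Δl = 4 − 1 = +3; l_i + l_f = 5.
E1 (Δl = ±1): not satisfied.
E2 (Δl = 0,±2, l_i+l_f ≥ 2): not satisfied.

neither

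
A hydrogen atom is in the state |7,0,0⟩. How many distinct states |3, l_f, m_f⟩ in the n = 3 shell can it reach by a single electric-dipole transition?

3

E1 requires Δl = ±1, so l_f ∈ {-1, 1}; with 0 ≤ l_f ≤ n_f−1 = 2, the allowed l_f values are {1}.
For l_f = 1: m_f ∈ {m_i−1, m_i, m_i+1} ∩ [−1, 1] = {-1, 0, 1} → 3 states.
Total: 3.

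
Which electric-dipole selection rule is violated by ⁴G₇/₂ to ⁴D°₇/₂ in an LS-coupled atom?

the ΔL = 0, ±1 rule

Initial level: S=3/2, L=4, J=7/2, parity even. Final level: S=3/2, L=2, J=7/2, parity odd.
ΔS = 0: S: 3/2 → 3/2 — passes.
ΔJ = 0, ±1 (not J=0↔0): J: 7/2 → 7/2, ΔJ = +0 — passes.
Parity must change: even → odd — passes.
ΔL = 0, ±1 (not L=0↔0): L: 4 → 2, ΔL = -2 — fails.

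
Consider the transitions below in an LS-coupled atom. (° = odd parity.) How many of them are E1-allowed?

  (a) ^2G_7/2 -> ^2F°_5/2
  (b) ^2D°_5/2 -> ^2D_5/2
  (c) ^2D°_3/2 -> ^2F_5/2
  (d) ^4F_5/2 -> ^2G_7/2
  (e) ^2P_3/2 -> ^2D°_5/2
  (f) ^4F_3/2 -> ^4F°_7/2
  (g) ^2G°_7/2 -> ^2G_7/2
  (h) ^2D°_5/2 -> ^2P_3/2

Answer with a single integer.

(a) allowed
(b) allowed
(c) allowed
(d) forbidden (parity, ΔS fail)
(e) allowed
(f) forbidden (ΔJ fails)
(g) allowed
(h) allowed
Total allowed: 6 of 8.

6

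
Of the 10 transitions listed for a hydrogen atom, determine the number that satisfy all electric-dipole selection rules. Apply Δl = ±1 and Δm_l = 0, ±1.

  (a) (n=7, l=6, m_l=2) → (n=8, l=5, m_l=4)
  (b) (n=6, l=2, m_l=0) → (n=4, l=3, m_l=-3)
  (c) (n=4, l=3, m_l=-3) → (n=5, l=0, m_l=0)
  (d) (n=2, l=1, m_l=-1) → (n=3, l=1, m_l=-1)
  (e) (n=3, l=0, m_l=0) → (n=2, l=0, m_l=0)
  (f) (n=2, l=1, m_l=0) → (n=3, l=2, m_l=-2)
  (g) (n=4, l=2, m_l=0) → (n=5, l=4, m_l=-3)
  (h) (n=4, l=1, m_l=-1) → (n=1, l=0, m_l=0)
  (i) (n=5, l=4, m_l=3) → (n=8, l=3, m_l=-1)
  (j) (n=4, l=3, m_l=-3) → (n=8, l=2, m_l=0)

1

(a) forbidden — Δm_l = +2 (E1 requires Δm_l = 0, ±1)
(b) forbidden — Δm_l = -3 (E1 requires Δm_l = 0, ±1)
(c) forbidden — Δl = -3 (E1 requires Δl = ±1); Δm_l = +3 (E1 requires Δm_l = 0, ±1)
(d) forbidden — Δl = +0 (E1 requires Δl = ±1)
(e) forbidden — Δl = +0 (E1 requires Δl = ±1)
(f) forbidden — Δm_l = -2 (E1 requires Δm_l = 0, ±1)
(g) forbidden — Δl = +2 (E1 requires Δl = ±1); Δm_l = -3 (E1 requires Δm_l = 0, ±1)
(h) allowed
(i) forbidden — Δm_l = -4 (E1 requires Δm_l = 0, ±1)
(j) forbidden — Δm_l = +3 (E1 requires Δm_l = 0, ±1)
Total allowed: 1 of 10.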